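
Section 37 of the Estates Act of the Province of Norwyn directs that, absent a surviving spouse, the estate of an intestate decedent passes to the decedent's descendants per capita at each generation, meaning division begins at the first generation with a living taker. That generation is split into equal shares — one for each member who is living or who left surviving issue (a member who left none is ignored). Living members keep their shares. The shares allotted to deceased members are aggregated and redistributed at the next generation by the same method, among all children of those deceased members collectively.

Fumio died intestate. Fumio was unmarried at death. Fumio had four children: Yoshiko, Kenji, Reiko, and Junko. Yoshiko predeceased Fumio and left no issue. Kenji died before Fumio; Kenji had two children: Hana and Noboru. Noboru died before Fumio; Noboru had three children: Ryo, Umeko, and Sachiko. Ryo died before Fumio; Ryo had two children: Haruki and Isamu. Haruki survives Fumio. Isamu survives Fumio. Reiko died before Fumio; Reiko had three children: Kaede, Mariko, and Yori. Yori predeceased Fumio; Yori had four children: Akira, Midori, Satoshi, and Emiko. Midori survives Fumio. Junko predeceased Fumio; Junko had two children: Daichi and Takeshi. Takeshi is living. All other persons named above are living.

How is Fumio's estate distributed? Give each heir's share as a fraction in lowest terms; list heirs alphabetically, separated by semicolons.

There is no surviving spouse, so the entire estate passes to Fumio's descendants per capita at each generation.
No one at generation 1 (Kenji, Reiko, Junko) is living; moving to the next generation.
At generation 2 (Hana, Noboru, Kaede, Mariko, Yori, Daichi, Takeshi) there are 7 shares of (1)/7 = 1/7 each.
Living: Hana, Kaede, Mariko, Daichi, and Takeshi — each takes 1/7.
Deceased: Noboru and Yori. Their combined 2/7 is pooled and carried to generation 3.
At generation 3 (Ryo, Umeko, Sachiko, Akira, Midori, Satoshi, Emiko) there are 7 shares of (2/7)/7 = 2/49 each.
Living: Umeko, Sachiko, Akira, Midori, Satoshi, and Emiko — each takes 2/49.
Deceased: Ryo. That 2/49 share is carried to generation 4.
At generation 4 (Haruki, Isamu) there are 2 shares of (2/49)/2 = 1/49 each.
Living: Haruki and Isamu — each takes 1/49.

Akira 2/49; Daichi 1/7; Emiko 2/49; Hana 1/7; Haruki 1/49; Isamu 1/49; Kaede 1/7; Mariko 1/7; Midori 2/49; Sachiko 2/49; Satoshi 2/49; Takeshi 1/7; Umeko 2/49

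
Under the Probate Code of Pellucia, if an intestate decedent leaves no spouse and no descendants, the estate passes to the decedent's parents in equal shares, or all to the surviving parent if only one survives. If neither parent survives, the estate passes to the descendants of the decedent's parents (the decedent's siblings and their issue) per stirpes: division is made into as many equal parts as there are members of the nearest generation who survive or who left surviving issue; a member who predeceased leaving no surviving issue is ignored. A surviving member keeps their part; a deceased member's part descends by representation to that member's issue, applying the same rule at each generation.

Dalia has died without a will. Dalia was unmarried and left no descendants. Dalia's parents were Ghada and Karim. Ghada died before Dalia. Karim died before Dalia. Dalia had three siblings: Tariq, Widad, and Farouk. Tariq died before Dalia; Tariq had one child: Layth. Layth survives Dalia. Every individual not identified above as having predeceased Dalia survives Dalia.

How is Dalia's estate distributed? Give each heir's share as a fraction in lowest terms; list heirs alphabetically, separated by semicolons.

Neither parent survives and there are no descendants, so the estate passes to Dalia's siblings and their issue per stirpes.
The estate is divided into 3 equal shares of 1/3 among Tariq, Widad, Farouk.
Tariq predeceased; the 1/3 allotted to Tariq's branch passes to Tariq's issue by representation.
Layth is the sole taker at this level and receives the full 1/3.
Widad is living and takes 1/3.
Farouk is living and takes 1/3.

Farouk 1/3; Layth 1/3; Widad 1/3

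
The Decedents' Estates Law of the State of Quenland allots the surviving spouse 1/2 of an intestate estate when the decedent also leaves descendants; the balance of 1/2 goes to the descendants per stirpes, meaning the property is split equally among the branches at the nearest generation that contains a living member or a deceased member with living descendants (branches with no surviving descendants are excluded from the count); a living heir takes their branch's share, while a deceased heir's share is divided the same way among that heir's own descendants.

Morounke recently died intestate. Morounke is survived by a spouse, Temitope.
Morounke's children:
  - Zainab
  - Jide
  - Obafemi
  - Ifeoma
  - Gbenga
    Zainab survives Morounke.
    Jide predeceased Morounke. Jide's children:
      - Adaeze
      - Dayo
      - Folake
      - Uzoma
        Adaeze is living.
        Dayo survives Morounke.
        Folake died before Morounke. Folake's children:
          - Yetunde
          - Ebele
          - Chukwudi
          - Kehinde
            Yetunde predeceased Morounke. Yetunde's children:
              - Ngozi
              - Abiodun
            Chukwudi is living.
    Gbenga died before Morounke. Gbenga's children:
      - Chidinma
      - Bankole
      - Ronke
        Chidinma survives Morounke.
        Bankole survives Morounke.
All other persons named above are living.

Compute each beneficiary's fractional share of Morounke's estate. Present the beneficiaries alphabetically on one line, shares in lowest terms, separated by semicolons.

Temitope, as surviving spouse, takes 1/2.
The remaining 1/2 passes to Morounke's descendants per stirpes.
The 1/2 is divided into 5 equal shares of 1/10 among Zainab, Jide, Obafemi, Ifeoma, Gbenga.
Zainab is living and takes 1/10.
Jide predeceased; the 1/10 allotted to Jide's branch passes to Jide's issue by representation.
The 1/10 is divided into 4 equal shares of 1/40 among Adaeze, Dayo, Folake, Uzoma.
Adaeze is living and takes 1/40.
Dayo is living and takes 1/40.
Folake predeceased; the 1/40 allotted to Folake's branch passes to Folake's issue by representation.
The 1/40 is divided into 4 equal shares of 1/160 among Yetunde, Ebele, Chukwudi, Kehinde.
Yetunde predeceased; the 1/160 allotted to Yetunde's branch passes to Yetunde's issue by representation.
The 1/160 is divided into 2 equal shares of 1/320 among Ngozi, Abiodun.
Ngozi is living and takes 1/320.
Abiodun is living and takes 1/320.
Ebele is living and takes 1/160.
Chukwudi is living and takes 1/160.
Kehinde is living and takes 1/160.
Uzoma is living and takes 1/40.
Obafemi is living and takes 1/10.
Ifeoma is living and takes 1/10.
Gbenga predeceased; the 1/10 allotted to Gbenga's branch passes to Gbenga's issue by representation.
The 1/10 is divided into 3 equal shares of 1/30 among Chidinma, Bankole, Ronke.
Chidinma is living and takes 1/30.
Bankole is living and takes 1/30.
Ronke is living and takes 1/30.

Abiodun 1/320; Adaeze 1/40; Bankole 1/30; Chidinma 1/30; Chukwudi 1/160; Dayo 1/40; Ebele 1/160; Ifeoma 1/10; Kehinde 1/160; Ngozi 1/320; Obafemi 1/10; Ronke 1/30; Temitope 1/2; Uzoma 1/40; Zainab 1/10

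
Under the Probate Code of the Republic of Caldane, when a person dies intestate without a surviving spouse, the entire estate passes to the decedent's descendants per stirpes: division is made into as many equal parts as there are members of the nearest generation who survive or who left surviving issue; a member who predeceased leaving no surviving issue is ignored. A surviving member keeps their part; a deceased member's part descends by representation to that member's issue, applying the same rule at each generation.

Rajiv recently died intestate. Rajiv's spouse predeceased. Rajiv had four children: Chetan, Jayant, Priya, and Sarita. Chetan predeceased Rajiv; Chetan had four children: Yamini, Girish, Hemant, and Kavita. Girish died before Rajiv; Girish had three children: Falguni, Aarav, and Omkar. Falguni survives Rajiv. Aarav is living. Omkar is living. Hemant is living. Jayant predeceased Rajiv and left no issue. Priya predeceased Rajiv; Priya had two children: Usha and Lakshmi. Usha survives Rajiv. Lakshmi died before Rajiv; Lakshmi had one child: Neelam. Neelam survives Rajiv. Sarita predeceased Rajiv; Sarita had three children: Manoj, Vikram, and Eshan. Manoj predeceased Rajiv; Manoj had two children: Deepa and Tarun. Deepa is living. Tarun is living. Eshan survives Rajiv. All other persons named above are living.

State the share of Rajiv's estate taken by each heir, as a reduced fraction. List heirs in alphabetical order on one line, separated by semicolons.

There is no surviving spouse, so the entire estate passes to Rajiv's descendants per stirpes.
Jayant left no surviving issue, so that branch lapses and is disregarded.
The estate is divided into 3 equal shares of 1/3 among Chetan, Priya, Sarita.
Chetan predeceased; the 1/3 allotted to Chetan's branch passes to Chetan's issue by representation.
The 1/3 is divided into 4 equal shares of 1/12 among Yamini, Girish, Hemant, Kavita.
Yamini is living and takes 1/12.
Girish predeceased; the 1/12 allotted to Girish's branch passes to Girish's issue by representation.
The 1/12 is divided into 3 equal shares of 1/36 among Falguni, Aarav, Omkar.
Falguni is living and takes 1/36.
Aarav is living and takes 1/36.
Omkar is living and takes 1/36.
Hemant is living and takes 1/12.
Kavita is living and takes 1/12.
Priya predeceased; the 1/3 allotted to Priya's branch passes to Priya's issue by representation.
The 1/3 is divided into 2 equal shares of 1/6 among Usha, Lakshmi.
Usha is living and takes 1/6.
Lakshmi predeceased; the 1/6 allotted to Lakshmi's branch passes to Lakshmi's issue by representation.
Neelam is the sole taker at this level and receives the full 1/6.
Sarita predeceased; the 1/3 allotted to Sarita's branch passes to Sarita's issue by representation.
The 1/3 is divided into 3 equal shares of 1/9 among Manoj, Vikram, Eshan.
Manoj predeceased; the 1/9 allotted to Manoj's branch passes to Manoj's issue by representation.
The 1/9 is divided into 2 equal shares of 1/18 among Deepa, Tarun.
Deepa is living and takes 1/18.
Tarun is living and takes 1/18.
Vikram is living and takes 1/9.
Eshan is living and takes 1/9.

Aarav 1/36; Deepa 1/18; Eshan 1/9; Falguni 1/36; Hemant 1/12; Kavita 1/12; Neelam 1/6; Omkar 1/36; Tarun 1/18; Usha 1/6; Vikram 1/9; Yamini 1/12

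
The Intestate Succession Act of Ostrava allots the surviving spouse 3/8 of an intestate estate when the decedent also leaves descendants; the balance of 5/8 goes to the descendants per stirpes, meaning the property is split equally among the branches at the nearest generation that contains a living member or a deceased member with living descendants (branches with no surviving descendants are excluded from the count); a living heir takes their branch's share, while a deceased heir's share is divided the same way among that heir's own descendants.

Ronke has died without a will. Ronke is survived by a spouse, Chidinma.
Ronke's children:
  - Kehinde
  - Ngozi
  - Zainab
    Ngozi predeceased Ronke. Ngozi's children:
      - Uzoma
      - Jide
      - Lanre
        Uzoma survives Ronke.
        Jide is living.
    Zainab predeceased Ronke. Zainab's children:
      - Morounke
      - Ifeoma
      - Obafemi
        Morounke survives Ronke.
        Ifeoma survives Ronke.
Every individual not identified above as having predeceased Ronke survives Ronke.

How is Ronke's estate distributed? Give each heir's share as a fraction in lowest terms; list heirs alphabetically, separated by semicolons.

Chidinma, as surviving spouse, takes 3/8.
The remaining 5/8 passes to Ronke's descendants per stirpes.
The 5/8 is divided into 3 equal shares of 5/24 among Kehinde, Ngozi, Zainab.
Kehinde is living and takes 5/24.
Ngozi predeceased; the 5/24 allotted to Ngozi's branch passes to Ngozi's issue by representation.
The 5/24 is divided into 3 equal shares of 5/72 among Uzoma, Jide, Lanre.
Uzoma is living and takes 5/72.
Jide is living and takes 5/72.
Lanre is living and takes 5/72.
Zainab predeceased; the 5/24 allotted to Zainab's branch passes to Zainab's issue by representation.
The 5/24 is divided into 3 equal shares of 5/72 among Morounke, Ifeoma, Obafemi.
Morounke is living and takes 5/72.
Ifeoma is living and takes 5/72.
Obafemi is living and takes 5/72.

Chidinma 3/8; Ifeoma 5/72; Jide 5/72; Kehinde 5/24; Lanre 5/72; Morounke 5/72; Obafemi 5/72; Uzoma 5/72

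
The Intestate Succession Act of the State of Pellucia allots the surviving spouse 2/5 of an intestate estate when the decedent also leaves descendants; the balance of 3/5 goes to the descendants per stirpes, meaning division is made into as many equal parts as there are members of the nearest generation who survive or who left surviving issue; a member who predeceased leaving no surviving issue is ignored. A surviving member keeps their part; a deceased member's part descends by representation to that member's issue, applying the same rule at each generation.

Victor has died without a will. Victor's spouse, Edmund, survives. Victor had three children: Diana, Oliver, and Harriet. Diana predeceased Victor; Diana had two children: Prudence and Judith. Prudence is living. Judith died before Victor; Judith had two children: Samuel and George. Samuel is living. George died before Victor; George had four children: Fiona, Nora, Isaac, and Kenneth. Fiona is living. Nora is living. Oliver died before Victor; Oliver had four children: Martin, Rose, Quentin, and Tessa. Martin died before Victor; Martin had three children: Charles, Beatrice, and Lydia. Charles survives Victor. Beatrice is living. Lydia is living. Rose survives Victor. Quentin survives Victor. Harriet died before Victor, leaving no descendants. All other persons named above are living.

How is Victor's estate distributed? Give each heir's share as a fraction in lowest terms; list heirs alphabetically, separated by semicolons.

Beatrice 1/40; Charles 1/40; Edmund 2/5; Fiona 3/160; Isaac 3/160; Kenneth 3/160; Lydia 1/40; Nora 3/160; Prudence 3/20; Quentin 3/40; Rose 3/40; Samuel 3/40; Tessa 3/40

Edmund, as surviving spouse, takes 2/5.
The remaining 3/5 passes to Victor's descendants per stirpes.
Harriet left no surviving issue, so that branch lapses and is disregarded.
The 3/5 is divided into 2 equal shares of 3/10 among Diana, Oliver.
Diana predeceased; the 3/10 allotted to Diana's branch passes to Diana's issue by representation.
The 3/10 is divided into 2 equal shares of 3/20 among Prudence, Judith.
Prudence is living and takes 3/20.
Judith predeceased; the 3/20 allotted to Judith's branch passes to Judith's issue by representation.
The 3/20 is divided into 2 equal shares of 3/40 among Samuel, George.
Samuel is living and takes 3/40.
George predeceased; the 3/40 allotted to George's branch passes to George's issue by representation.
The 3/40 is divided into 4 equal shares of 3/160 among Fiona, Nora, Isaac, Kenneth.
Fiona is living and takes 3/160.
Nora is living and takes 3/160.
Isaac is living and takes 3/160.
Kenneth is living and takes 3/160.
Oliver predeceased; the 3/10 allotted to Oliver's branch passes to Oliver's issue by representation.
The 3/10 is divided into 4 equal shares of 3/40 among Martin, Rose, Quentin, Tessa.
Martin predeceased; the 3/40 allotted to Martin's branch passes to Martin's issue by representation.
The 3/40 is divided into 3 equal shares of 1/40 among Charles, Beatrice, Lydia.
Charles is living and takes 1/40.
Beatrice is living and takes 1/40.
Lydia is living and takes 1/40.
Rose is living and takes 3/40.
Quentin is living and takes 3/40.
Tessa is living and takes 3/40.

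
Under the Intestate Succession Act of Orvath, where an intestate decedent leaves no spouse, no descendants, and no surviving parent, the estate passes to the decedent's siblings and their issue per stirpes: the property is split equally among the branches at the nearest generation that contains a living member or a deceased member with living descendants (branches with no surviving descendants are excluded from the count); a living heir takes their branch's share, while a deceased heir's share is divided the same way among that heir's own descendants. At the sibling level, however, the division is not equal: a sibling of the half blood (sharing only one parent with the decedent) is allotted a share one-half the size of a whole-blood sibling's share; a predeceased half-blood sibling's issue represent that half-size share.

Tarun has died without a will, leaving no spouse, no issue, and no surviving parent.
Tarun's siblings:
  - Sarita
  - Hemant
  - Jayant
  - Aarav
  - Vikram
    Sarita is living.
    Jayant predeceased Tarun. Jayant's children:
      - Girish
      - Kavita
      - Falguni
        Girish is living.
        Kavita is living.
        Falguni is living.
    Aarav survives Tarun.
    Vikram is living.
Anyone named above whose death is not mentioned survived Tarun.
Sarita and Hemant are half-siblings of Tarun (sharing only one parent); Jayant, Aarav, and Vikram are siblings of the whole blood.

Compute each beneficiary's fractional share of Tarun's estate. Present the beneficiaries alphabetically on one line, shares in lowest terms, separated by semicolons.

Aarav 1/4; Falguni 1/12; Girish 1/12; Hemant 1/8; Kavita 1/12; Sarita 1/8; Vikram 1/4

No spouse, descendants, or parent survives, so the estate passes to Tarun's siblings per stirpes.
Half-blood siblings count for one-half the weight of whole-blood siblings at the initial division.
Dividing 1 in proportion to weights (total weight 4): Sarita (weight 1/2) → 1/8; Hemant (weight 1/2) → 1/8; Jayant (weight 1) → 1/4; Aarav (weight 1) → 1/4; Vikram (weight 1) → 1/4.
Sarita is living and takes 1/8.
Hemant is living and takes 1/8.
Jayant predeceased; the 1/4 allotted to Jayant's branch passes to Jayant's issue by representation.
The 1/4 is divided into 3 equal shares of 1/12 among Girish, Kavita, Falguni.
Girish is living and takes 1/12.
Kavita is living and takes 1/12.
Falguni is living and takes 1/12.
Aarav is living and takes 1/4.
Vikram is living and takes 1/4.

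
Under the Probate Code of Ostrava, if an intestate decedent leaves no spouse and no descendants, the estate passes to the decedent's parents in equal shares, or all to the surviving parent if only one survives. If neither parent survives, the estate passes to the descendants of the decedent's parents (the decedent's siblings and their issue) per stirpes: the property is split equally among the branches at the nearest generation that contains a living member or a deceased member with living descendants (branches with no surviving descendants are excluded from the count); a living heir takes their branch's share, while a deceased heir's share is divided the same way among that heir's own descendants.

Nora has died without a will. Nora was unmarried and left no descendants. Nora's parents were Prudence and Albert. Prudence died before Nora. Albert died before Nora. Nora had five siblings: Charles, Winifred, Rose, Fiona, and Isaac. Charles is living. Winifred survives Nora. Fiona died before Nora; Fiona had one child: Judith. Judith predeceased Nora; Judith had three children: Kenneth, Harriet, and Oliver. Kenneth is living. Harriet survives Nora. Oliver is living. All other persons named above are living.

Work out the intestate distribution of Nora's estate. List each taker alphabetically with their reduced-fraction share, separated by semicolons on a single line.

Neither parent survives and there are no descendants, so the estate passes to Nora's siblings and their issue per stirpes.
The estate is divided into 5 equal shares of 1/5 among Charles, Winifred, Rose, Fiona, Isaac.
Charles is living and takes 1/5.
Winifred is living and takes 1/5.
Rose is living and takes 1/5.
Fiona predeceased; the 1/5 allotted to Fiona's branch passes to Fiona's issue by representation.
Judith's line is the sole branch at this level, so the full 1/5 passes to Judith's issue by representation.
The 1/5 is divided into 3 equal shares of 1/15 among Kenneth, Harriet, Oliver.
Kenneth is living and takes 1/15.
Harriet is living and takes 1/15.
Oliver is living and takes 1/15.
Isaac is living and takes 1/5.

Charles 1/5; Harriet 1/15; Isaac 1/5; Kenneth 1/15; Oliver 1/15; Rose 1/5; Winifred 1/5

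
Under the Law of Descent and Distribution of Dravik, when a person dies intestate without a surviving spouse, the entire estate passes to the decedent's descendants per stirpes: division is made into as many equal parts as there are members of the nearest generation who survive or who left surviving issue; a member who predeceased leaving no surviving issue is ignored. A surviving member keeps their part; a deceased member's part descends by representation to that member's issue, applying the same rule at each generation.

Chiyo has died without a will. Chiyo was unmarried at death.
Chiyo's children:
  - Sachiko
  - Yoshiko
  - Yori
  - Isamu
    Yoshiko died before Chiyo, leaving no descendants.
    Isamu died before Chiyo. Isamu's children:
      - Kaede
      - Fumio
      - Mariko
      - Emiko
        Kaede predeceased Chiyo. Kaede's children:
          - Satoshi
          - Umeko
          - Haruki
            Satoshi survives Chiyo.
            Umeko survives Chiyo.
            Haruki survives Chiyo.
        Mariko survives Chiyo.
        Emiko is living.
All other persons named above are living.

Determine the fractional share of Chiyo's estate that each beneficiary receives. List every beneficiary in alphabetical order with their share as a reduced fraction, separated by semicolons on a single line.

Emiko 1/12; Fumio 1/12; Haruki 1/36; Mariko 1/12; Sachiko 1/3; Satoshi 1/36; Umeko 1/36; Yori 1/3

There is no surviving spouse, so the entire estate passes to Chiyo's descendants per stirpes.
Yoshiko left no surviving issue, so that branch lapses and is disregarded.
The estate is divided into 3 equal shares of 1/3 among Sachiko, Yori, Isamu.
Sachiko is living and takes 1/3.
Yori is living and takes 1/3.
Isamu predeceased; the 1/3 allotted to Isamu's branch passes to Isamu's issue by representation.
The 1/3 is divided into 4 equal shares of 1/12 among Kaede, Fumio, Mariko, Emiko.
Kaede predeceased; the 1/12 allotted to Kaede's branch passes to Kaede's issue by representation.
The 1/12 is divided into 3 equal shares of 1/36 among Satoshi, Umeko, Haruki.
Satoshi is living and takes 1/36.
Umeko is living and takes 1/36.
Haruki is living and takes 1/36.
Fumio is living and takes 1/12.
Mariko is living and takes 1/12.
Emiko is living and takes 1/12.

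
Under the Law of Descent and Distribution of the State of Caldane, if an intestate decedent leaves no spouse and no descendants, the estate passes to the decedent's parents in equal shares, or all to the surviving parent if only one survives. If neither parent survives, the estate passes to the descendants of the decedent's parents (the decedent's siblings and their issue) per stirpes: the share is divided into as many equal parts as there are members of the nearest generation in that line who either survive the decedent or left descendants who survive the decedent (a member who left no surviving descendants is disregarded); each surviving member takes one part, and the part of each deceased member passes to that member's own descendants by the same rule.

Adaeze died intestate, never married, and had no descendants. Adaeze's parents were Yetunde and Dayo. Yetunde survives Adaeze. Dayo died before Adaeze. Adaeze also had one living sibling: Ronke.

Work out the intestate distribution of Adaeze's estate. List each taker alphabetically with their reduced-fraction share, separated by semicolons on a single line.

Yetunde 1

Only one parent, Yetunde, survives, so Yetunde takes the entire estate. The siblings take nothing because a surviving parent has priority.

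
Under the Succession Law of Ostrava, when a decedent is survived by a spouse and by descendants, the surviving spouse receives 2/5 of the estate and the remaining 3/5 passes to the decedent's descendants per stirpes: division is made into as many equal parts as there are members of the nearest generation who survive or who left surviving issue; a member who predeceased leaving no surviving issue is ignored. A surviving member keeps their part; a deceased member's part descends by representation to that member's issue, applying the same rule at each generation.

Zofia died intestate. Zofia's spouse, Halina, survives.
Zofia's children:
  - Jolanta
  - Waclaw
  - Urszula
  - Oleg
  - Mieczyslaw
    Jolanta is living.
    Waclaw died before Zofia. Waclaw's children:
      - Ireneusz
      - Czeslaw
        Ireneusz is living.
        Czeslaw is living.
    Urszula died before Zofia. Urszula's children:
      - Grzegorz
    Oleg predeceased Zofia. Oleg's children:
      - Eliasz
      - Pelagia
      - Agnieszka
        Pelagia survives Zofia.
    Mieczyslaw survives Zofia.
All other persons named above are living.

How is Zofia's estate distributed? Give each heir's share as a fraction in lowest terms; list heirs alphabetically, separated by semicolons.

Agnieszka 1/25; Czeslaw 3/50; Eliasz 1/25; Grzegorz 3/25; Halina 2/5; Ireneusz 3/50; Jolanta 3/25; Mieczyslaw 3/25; Pelagia 1/25

Halina, as surviving spouse, takes 2/5.
The remaining 3/5 passes to Zofia's descendants per stirpes.
The 3/5 is divided into 5 equal shares of 3/25 among Jolanta, Waclaw, Urszula, Oleg, Mieczyslaw.
Jolanta is living and takes 3/25.
Waclaw predeceased; the 3/25 allotted to Waclaw's branch passes to Waclaw's issue by representation.
The 3/25 is divided into 2 equal shares of 3/50 among Ireneusz, Czeslaw.
Ireneusz is living and takes 3/50.
Czeslaw is living and takes 3/50.
Urszula predeceased; the 3/25 allotted to Urszula's branch passes to Urszula's issue by representation.
Grzegorz is the sole taker at this level and receives the full 3/25.
Oleg predeceased; the 3/25 allotted to Oleg's branch passes to Oleg's issue by representation.
The 3/25 is divided into 3 equal shares of 1/25 among Eliasz, Pelagia, Agnieszka.
Eliasz is living and takes 1/25.
Pelagia is living and takes 1/25.
Agnieszka is living and takes 1/25.
Mieczyslaw is living and takes 3/25.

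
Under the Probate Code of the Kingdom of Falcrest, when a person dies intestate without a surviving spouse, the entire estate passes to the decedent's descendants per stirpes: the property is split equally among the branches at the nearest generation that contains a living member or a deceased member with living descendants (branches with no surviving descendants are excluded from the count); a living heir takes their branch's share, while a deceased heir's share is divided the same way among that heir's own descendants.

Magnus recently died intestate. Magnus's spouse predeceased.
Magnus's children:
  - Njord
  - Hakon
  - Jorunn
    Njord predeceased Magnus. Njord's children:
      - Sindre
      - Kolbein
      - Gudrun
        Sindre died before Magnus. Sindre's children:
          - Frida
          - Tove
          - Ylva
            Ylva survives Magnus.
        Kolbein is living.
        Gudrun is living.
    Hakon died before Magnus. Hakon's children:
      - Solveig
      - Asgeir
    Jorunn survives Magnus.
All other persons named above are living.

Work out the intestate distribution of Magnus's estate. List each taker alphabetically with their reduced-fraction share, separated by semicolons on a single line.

Asgeir 1/6; Frida 1/27; Gudrun 1/9; Jorunn 1/3; Kolbein 1/9; Solveig 1/6; Tove 1/27; Ylva 1/27

There is no surviving spouse, so the entire estate passes to Magnus's descendants per stirpes.
The estate is divided into 3 equal shares of 1/3 among Njord, Hakon, Jorunn.
Njord predeceased; the 1/3 allotted to Njord's branch passes to Njord's issue by representation.
The 1/3 is divided into 3 equal shares of 1/9 among Sindre, Kolbein, Gudrun.
Sindre predeceased; the 1/9 allotted to Sindre's branch passes to Sindre's issue by representation.
The 1/9 is divided into 3 equal shares of 1/27 among Frida, Tove, Ylva.
Frida is living and takes 1/27.
Tove is living and takes 1/27.
Ylva is living and takes 1/27.
Kolbein is living and takes 1/9.
Gudrun is living and takes 1/9.
Hakon predeceased; the 1/3 allotted to Hakon's branch passes to Hakon's issue by representation.
The 1/3 is divided into 2 equal shares of 1/6 among Solveig, Asgeir.
Solveig is living and takes 1/6.
Asgeir is living and takes 1/6.
Jorunn is living and takes 1/3.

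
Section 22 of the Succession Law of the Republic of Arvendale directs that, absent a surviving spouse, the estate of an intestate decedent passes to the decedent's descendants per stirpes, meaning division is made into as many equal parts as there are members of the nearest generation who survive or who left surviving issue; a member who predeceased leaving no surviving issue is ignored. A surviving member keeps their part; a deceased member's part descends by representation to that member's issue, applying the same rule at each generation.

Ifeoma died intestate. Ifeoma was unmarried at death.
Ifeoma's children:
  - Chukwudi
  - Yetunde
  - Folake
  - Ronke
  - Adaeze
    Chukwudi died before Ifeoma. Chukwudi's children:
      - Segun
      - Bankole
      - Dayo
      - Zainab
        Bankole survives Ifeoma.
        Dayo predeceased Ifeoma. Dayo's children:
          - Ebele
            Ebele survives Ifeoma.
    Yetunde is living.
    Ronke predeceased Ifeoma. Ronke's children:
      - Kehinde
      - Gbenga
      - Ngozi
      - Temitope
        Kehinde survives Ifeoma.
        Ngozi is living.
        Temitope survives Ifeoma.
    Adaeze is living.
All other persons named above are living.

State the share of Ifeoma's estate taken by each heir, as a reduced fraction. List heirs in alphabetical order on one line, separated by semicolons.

Adaeze 1/5; Bankole 1/20; Ebele 1/20; Folake 1/5; Gbenga 1/20; Kehinde 1/20; Ngozi 1/20; Segun 1/20; Temitope 1/20; Yetunde 1/5; Zainab 1/20

There is no surviving spouse, so the entire estate passes to Ifeoma's descendants per stirpes.
The estate is divided into 5 equal shares of 1/5 among Chukwudi, Yetunde, Folake, Ronke, Adaeze.
Chukwudi predeceased; the 1/5 allotted to Chukwudi's branch passes to Chukwudi's issue by representation.
The 1/5 is divided into 4 equal shares of 1/20 among Segun, Bankole, Dayo, Zainab.
Segun is living and takes 1/20.
Bankole is living and takes 1/20.
Dayo predeceased; the 1/20 allotted to Dayo's branch passes to Dayo's issue by representation.
Ebele is the sole taker at this level and receives the full 1/20.
Zainab is living and takes 1/20.
Yetunde is living and takes 1/5.
Folake is living and takes 1/5.
Ronke predeceased; the 1/5 allotted to Ronke's branch passes to Ronke's issue by representation.
The 1/5 is divided into 4 equal shares of 1/20 among Kehinde, Gbenga, Ngozi, Temitope.
Kehinde is living and takes 1/20.
Gbenga is living and takes 1/20.
Ngozi is living and takes 1/20.
Temitope is living and takes 1/20.
Adaeze is living and takes 1/5.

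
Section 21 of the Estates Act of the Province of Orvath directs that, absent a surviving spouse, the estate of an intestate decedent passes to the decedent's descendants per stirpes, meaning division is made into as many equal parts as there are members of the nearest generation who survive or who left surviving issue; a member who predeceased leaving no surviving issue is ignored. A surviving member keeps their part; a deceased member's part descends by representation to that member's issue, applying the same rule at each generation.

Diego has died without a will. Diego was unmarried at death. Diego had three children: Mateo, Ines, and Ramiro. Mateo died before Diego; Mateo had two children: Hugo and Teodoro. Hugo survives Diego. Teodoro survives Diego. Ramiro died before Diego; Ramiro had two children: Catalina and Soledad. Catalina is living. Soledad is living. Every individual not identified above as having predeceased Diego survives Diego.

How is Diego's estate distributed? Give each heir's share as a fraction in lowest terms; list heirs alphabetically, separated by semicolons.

Catalina 1/6; Hugo 1/6; Ines 1/3; Soledad 1/6; Teodoro 1/6

There is no surviving spouse, so the entire estate passes to Diego's descendants per stirpes.
The estate is divided into 3 equal shares of 1/3 among Mateo, Ines, Ramiro.
Mateo predeceased; the 1/3 allotted to Mateo's branch passes to Mateo's issue by representation.
The 1/3 is divided into 2 equal shares of 1/6 among Hugo, Teodoro.
Hugo is living and takes 1/6.
Teodoro is living and takes 1/6.
Ines is living and takes 1/3.
Ramiro predeceased; the 1/3 allotted to Ramiro's branch passes to Ramiro's issue by representation.
The 1/3 is divided into 2 equal shares of 1/6 among Catalina, Soledad.
Catalina is living and takes 1/6.
Soledad is living and takes 1/6.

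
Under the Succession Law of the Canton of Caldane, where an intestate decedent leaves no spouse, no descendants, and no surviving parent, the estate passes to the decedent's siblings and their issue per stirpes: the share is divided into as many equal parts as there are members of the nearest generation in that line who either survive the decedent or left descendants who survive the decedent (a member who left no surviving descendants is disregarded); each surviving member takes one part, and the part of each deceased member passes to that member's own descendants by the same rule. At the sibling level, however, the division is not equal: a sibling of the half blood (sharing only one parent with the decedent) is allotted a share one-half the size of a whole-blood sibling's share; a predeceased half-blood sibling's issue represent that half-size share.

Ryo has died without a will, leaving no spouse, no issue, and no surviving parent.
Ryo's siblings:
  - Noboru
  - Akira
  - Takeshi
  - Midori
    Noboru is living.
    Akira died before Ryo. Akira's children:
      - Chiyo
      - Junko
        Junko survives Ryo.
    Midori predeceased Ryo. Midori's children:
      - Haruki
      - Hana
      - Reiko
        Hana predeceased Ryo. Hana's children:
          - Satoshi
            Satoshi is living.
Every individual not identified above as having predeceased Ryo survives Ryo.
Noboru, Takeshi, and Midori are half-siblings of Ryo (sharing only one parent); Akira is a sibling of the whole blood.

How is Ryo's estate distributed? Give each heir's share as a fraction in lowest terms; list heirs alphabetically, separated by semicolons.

No spouse, descendants, or parent survives, so the estate passes to Ryo's siblings per stirpes.
Half-blood siblings count for one-half the weight of whole-blood siblings at the initial division.
Dividing 1 in proportion to weights (total weight 5/2): Noboru (weight 1/2) → 1/5; Akira (weight 1) → 2/5; Takeshi (weight 1/2) → 1/5; Midori (weight 1/2) → 1/5.
Noboru is living and takes 1/5.
Akira predeceased; the 2/5 allotted to Akira's branch passes to Akira's issue by representation.
The 2/5 is divided into 2 equal shares of 1/5 among Chiyo, Junko.
Chiyo is living and takes 1/5.
Junko is living and takes 1/5.
Takeshi is living and takes 1/5.
Midori predeceased; the 1/5 allotted to Midori's branch passes to Midori's issue by representation.
The 1/5 is divided into 3 equal shares of 1/15 among Haruki, Hana, Reiko.
Haruki is living and takes 1/15.
Hana predeceased; the 1/15 allotted to Hana's branch passes to Hana's issue by representation.
Satoshi is the sole taker at this level and receives the full 1/15.
Reiko is living and takes 1/15.

Chiyo 1/5; Haruki 1/15; Junko 1/5; Noboru 1/5; Reiko 1/15; Satoshi 1/15; Takeshi 1/5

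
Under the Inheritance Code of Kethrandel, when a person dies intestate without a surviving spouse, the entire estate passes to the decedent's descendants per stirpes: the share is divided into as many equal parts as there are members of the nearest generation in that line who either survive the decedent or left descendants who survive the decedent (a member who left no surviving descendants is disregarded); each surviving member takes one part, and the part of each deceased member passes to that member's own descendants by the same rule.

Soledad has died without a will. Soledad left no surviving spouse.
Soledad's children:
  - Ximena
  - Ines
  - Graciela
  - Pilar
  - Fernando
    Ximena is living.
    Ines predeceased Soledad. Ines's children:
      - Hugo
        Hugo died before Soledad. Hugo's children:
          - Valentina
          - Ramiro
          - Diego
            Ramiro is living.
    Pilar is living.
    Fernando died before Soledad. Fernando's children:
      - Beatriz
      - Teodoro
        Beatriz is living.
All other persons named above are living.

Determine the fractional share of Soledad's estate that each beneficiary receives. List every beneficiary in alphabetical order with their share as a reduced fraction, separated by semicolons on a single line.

Beatriz 1/10; Diego 1/15; Graciela 1/5; Pilar 1/5; Ramiro 1/15; Teodoro 1/10; Valentina 1/15; Ximena 1/5

There is no surviving spouse, so the entire estate passes to Soledad's descendants per stirpes.
The estate is divided into 5 equal shares of 1/5 among Ximena, Ines, Graciela, Pilar, Fernando.
Ximena is living and takes 1/5.
Ines predeceased; the 1/5 allotted to Ines's branch passes to Ines's issue by representation.
Hugo's line is the sole branch at this level, so the full 1/5 passes to Hugo's issue by representation.
The 1/5 is divided into 3 equal shares of 1/15 among Valentina, Ramiro, Diego.
Valentina is living and takes 1/15.
Ramiro is living and takes 1/15.
Diego is living and takes 1/15.
Graciela is living and takes 1/5.
Pilar is living and takes 1/5.
Fernando predeceased; the 1/5 allotted to Fernando's branch passes to Fernando's issue by representation.
The 1/5 is divided into 2 equal shares of 1/10 among Beatriz, Teodoro.
Beatriz is living and takes 1/10.
Teodoro is living and takes 1/10.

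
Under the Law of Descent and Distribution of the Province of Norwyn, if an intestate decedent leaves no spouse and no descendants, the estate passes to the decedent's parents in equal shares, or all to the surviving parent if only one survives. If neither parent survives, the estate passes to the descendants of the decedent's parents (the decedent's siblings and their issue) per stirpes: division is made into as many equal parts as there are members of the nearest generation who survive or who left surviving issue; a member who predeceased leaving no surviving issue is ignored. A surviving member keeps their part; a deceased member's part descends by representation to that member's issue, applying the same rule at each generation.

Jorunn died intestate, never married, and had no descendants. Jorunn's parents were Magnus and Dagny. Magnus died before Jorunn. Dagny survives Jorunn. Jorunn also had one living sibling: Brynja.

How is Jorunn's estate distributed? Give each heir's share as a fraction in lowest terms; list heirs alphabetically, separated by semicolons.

Only one parent, Dagny, survives, so Dagny takes the entire estate. The siblings take nothing because a surviving parent has priority.

Dagny 1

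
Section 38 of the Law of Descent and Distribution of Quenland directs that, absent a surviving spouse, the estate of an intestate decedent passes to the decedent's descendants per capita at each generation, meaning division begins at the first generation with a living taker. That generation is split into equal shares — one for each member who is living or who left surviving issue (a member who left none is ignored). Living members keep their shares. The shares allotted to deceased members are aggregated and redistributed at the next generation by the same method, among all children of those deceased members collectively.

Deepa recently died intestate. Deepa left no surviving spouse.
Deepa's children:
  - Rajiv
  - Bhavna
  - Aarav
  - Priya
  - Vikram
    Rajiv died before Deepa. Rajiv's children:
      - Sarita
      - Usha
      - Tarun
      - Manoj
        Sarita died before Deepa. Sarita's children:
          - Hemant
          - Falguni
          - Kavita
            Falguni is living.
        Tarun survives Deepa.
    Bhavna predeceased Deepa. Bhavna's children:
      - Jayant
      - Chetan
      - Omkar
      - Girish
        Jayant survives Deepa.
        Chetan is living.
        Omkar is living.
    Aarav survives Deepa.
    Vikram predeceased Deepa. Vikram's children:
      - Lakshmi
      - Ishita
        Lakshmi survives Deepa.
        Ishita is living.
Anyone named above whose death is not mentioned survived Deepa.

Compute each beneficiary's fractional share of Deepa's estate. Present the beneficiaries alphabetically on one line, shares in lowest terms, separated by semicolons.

Aarav 1/5; Chetan 3/50; Falguni 1/50; Girish 3/50; Hemant 1/50; Ishita 3/50; Jayant 3/50; Kavita 1/50; Lakshmi 3/50; Manoj 3/50; Omkar 3/50; Priya 1/5; Tarun 3/50; Usha 3/50

There is no surviving spouse, so the entire estate passes to Deepa's descendants per capita at each generation.
At generation 1 (Rajiv, Bhavna, Aarav, Priya, Vikram) there are 5 shares of (1)/5 = 1/5 each.
Living: Aarav and Priya — each takes 1/5.
Deceased: Rajiv, Bhavna, and Vikram. Their combined 3/5 is pooled and carried to generation 2.
At generation 2 (Sarita, Usha, Tarun, Manoj, Jayant, Chetan, Omkar, Girish, Lakshmi, Ishita) there are 10 shares of (3/5)/10 = 3/50 each.
Living: Usha, Tarun, Manoj, Jayant, Chetan, Omkar, Girish, Lakshmi, and Ishita — each takes 3/50.
Deceased: Sarita. That 3/50 share is carried to generation 3.
At generation 3 (Hemant, Falguni, Kavita) there are 3 shares of (3/50)/3 = 1/50 each.
Living: Hemant, Falguni, and Kavita — each takes 1/50.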